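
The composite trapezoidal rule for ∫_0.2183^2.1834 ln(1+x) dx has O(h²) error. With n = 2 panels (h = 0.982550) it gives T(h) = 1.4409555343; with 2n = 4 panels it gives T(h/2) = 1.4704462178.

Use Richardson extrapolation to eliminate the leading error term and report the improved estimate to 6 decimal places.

1.480276

Order 2 gives 2^r = 4 and 2^r − 1 = 3.
Difference of the inputs: 1.4704462178 − 1.4409555343 = 0.0294906835
Divide by 2^2 − 1 = 3: 0.0294906835/3 = 0.0098302278
R = A(h/2) + (A(h/2) − A(h))/3 = 1.4704462178 + 0.0098302278 = 1.4802764456
Shift from A(h/2): +0.0098302278.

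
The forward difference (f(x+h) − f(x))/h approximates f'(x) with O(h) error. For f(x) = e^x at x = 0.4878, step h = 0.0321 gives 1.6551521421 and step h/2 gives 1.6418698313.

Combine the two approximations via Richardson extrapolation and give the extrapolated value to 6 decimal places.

r = 1, so 2^r = 2.
2·1.6418698313 = 3.2837396626; 3.2837396626 − 1.6551521421 = 1.6285875205
R = 1.6285875205/1 = 1.6285875205

1.628588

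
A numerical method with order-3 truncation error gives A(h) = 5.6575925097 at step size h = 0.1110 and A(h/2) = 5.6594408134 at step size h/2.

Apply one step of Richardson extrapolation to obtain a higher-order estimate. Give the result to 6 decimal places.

The method has order 3: 2^3 = 8.
8*5.6594408134 = 45.2755265072; subtract 5.6575925097 → 39.6179339975
Divide by 2^3 − 1 = 7.
So the Richardson estimate is 5.6597048568.

5.659705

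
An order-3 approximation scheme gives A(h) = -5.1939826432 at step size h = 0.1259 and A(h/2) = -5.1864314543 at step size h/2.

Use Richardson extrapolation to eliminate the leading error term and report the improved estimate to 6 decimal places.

-5.185353

Leading term ∝ h^3; use weight 8 = 2^3.
Weighted: (-41.4914516344) − (-5.1939826432) = -36.2974689912
Denominator 8 − 1 = 7.
Extrapolated: (-36.2974689912) / 7 = -5.1853527130
Correction |R − A(h/2)| = 1.079e-03; gap |A(h/2) − A(h)| = 7.551e-03.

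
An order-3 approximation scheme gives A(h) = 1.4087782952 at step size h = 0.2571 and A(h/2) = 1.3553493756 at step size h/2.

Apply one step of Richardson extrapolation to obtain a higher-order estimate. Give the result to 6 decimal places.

1.347717

Error is O(h^3); halving h shrinks it by 2^3 = 8.
A(h/2) − A(h) = 1.3553493756 − 1.4087782952 = -0.0534289196
Correction (A(h/2) − A(h))/(8 − 1) = (-0.0534289196)/7 = -0.0076327028
R = 1.3553493756 − 0.0076327028 = 1.3477166728
Correction |R − A(h/2)| = 7.633e-03; gap |A(h/2) − A(h)| = 5.343e-02.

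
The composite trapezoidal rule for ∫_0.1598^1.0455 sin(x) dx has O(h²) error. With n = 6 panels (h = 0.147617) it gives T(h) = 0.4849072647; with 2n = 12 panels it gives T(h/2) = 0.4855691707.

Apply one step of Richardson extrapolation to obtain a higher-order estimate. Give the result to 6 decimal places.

0.485790

r = 2, so 2^r = 4.
A(h/2) − A(h) = 0.4855691707 − 0.4849072647 = 0.0006619060
Divide by 2^2 − 1 = 3: 0.0006619060/3 = 0.0002206353
R = 0.4855691707 + 0.0002206353 = 0.4857898060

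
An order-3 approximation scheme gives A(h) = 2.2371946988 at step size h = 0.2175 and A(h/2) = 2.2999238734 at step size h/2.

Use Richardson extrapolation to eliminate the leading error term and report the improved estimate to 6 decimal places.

2.308885

r = 3, so 2^r = 8.
8×2.2999238734 − 2.2371946988 = 16.1621962884
R = 16.1621962884/7 = 2.3088851841
Correction |R − A(h/2)| = 8.961e-03; gap |A(h/2) − A(h)| = 6.273e-02.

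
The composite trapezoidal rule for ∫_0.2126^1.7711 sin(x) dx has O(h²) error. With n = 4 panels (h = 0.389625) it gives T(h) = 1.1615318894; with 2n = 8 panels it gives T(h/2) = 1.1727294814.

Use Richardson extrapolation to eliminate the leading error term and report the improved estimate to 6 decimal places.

The method has order 2: 2^2 = 4.
2^2·A(h/2) = 4.6909179256; minus A(h) gives 3.5293860362.
Divide by 2^2 − 1 = 3.
Extrapolated: 3.5293860362 / 3 = 1.1764620121
Shift from A(h/2): +0.0037325307.

1.176462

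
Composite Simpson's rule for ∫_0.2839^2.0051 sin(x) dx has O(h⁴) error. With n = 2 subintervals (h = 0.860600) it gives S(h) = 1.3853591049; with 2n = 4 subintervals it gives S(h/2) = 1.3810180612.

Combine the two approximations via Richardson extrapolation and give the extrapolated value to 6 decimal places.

1.380729

Error is O(h^4); halving h shrinks it by 2^4 = 16.
2^4·A(h/2) = 22.0962889792; minus A(h) gives 20.7109298743.
Denominator 16 − 1 = 15.
Extrapolated: 20.7109298743 / 15 = 1.3807286583
Correction |R − A(h/2)| = 2.894e-04; gap |A(h/2) − A(h)| = 4.341e-03.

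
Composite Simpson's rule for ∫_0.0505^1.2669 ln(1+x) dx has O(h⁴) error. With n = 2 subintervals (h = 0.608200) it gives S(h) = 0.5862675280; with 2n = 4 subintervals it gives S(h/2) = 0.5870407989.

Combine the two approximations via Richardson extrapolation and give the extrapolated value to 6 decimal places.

With r = 4 the leading error scales as h^4, so the weight is 2^4 = 16.
Numerator 16*A(h/2) − A(h) = 16*0.5870407989 − 0.5862675280 = 8.8063852544
Extrapolated: 8.8063852544 / 15 = 0.5870923503

0.587092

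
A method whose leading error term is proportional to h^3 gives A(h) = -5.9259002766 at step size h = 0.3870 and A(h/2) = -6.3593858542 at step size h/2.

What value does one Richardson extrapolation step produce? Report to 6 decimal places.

The method has order 3: 2^3 = 8.
A(h/2) − A(h) = -6.3593858542 − (-5.9259002766) = -0.4334855776
Correction (A(h/2) − A(h))/(8 − 1) = (-0.4334855776)/7 = -0.0619265111
R = -6.3593858542 − 0.0619265111 = -6.4213123653

-6.421312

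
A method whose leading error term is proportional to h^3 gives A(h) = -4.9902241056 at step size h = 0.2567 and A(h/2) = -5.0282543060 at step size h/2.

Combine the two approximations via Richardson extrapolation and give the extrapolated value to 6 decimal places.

-5.033687

Method order is 3; weight 2^3 = 8.
Top: 8(-5.0282543060) − (-4.9902241056) = -35.2358103424
(-35.2358103424) ÷ 7 = -5.0336871918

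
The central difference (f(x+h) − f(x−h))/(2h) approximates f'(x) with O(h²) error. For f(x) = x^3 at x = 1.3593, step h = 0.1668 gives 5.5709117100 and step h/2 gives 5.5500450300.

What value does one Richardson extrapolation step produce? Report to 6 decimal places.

5.543089

r = 2, so 2^r = 4.
Weighted: 22.2001801200 − 5.5709117100 = 16.6292684100
Divide by 2^2 − 1 = 3.
16.6292684100 ÷ 3 = 5.5430894700
Gap between inputs: 2.087e-02; correction applied: −0.0069555600.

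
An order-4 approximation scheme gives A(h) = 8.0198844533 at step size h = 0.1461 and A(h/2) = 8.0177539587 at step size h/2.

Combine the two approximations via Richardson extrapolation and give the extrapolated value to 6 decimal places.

Leading term ∝ h^4; use weight 16 = 2^4.
2^4·A(h/2) = 128.2840633392; minus A(h) gives 120.2641788859.
Denominator 16 − 1 = 15.
So the Richardson estimate is 8.0176119257.

8.017612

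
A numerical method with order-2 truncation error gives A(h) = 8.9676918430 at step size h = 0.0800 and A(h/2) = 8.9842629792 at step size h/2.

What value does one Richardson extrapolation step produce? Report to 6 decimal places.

r = 2: numerator weight 4, denominator 3.
4 × 8.9842629792 − 8.9676918430 = 26.9693600738
(4 × 8.9842629792 − 8.9676918430)/(4 − 1) = 8.9897866913

8.989787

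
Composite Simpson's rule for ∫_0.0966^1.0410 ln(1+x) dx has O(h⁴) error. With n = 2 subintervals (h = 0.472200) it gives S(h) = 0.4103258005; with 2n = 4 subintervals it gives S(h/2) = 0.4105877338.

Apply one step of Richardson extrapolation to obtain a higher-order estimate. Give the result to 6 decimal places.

The method has order 4: 2^4 = 16.
Numerator 16·A(h/2) − A(h) = 16·0.4105877338 − 0.4103258005 = 6.1590779403
6.1590779403 ÷ 15 = 0.4106051960

0.410605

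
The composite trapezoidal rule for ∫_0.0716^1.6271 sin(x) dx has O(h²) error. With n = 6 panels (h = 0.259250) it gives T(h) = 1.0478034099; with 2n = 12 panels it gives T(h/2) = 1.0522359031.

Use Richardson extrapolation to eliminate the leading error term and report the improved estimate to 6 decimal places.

Method order is 2; weight 2^2 = 4.
Weighted: 4.2089436124 − 1.0478034099 = 3.1611402025
Divide by 2^2 − 1 = 3.
3.1611402025 ÷ 3 = 1.0537134008
Gap between inputs: 4.432e-03; correction applied: +0.0014774977.

1.053713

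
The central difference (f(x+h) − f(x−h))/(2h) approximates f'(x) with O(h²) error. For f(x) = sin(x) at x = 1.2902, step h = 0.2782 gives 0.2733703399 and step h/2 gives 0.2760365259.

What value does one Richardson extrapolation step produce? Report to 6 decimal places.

0.276925

The method has order 2: 2^2 = 4.
2^2*A(h/2) = 1.1041461036; minus A(h) gives 0.8307757637.
0.8307757637 ÷ 3 = 0.2769252546
Gap between inputs: 2.666e-03; correction applied: +0.0008887287.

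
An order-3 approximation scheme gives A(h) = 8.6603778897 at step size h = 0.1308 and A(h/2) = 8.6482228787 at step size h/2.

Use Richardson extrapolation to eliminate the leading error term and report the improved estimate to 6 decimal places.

Method order is 3; weight 2^3 = 8.
8 × 8.6482228787 = 69.1857830296; subtract 8.6603778897 → 60.5254051399
Denominator 8 − 1 = 7.
R = 60.5254051399/7 = 8.6464864486
Correction |R − A(h/2)| = 1.736e-03; gap |A(h/2) − A(h)| = 1.216e-02.

8.646486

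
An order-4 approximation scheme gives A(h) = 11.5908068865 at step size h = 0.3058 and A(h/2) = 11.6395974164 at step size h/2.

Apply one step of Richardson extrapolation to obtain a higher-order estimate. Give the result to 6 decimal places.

With r = 4 the leading error scales as h^4, so the weight is 2^4 = 16.
A(h/2) − A(h) = 11.6395974164 − 11.5908068865 = 0.0487905299
Correction (A(h/2) − A(h))/(16 − 1) = 0.0487905299/15 = 0.0032527020
R = 11.6395974164 + 0.0032527020 = 11.6428501184

11.642850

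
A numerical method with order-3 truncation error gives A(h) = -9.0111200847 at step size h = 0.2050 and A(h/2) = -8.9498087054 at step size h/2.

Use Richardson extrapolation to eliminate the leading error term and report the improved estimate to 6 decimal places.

r = 3: numerator weight 8, denominator 7.
8·(-8.9498087054) − (-9.0111200847) = -62.5873495585
R = (-62.5873495585)/7 = -8.9410499369

-8.941050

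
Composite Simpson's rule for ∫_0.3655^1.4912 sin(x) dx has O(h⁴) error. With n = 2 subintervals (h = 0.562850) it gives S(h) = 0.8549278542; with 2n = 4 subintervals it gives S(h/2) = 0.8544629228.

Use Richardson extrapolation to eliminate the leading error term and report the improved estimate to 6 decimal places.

0.854432

r = 4, so 2^r = 16.
16*0.8544629228 = 13.6714067648; subtract 0.8549278542 → 12.8164789106
Divide by 2^4 − 1 = 15.
R = 12.8164789106/15 = 0.8544319274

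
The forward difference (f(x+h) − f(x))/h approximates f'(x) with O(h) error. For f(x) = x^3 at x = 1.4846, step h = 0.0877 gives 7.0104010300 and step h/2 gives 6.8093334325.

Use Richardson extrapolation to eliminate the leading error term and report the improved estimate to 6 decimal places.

6.608266

Order 1 gives 2^r = 2 and 2^r − 1 = 1.
2*6.8093334325 = 13.6186668650; subtract 7.0104010300 → 6.6082658350
Denominator 2 − 1 = 1.
Result: 6.6082658350
Gap between inputs: 2.011e-01; correction applied: −0.2010675975.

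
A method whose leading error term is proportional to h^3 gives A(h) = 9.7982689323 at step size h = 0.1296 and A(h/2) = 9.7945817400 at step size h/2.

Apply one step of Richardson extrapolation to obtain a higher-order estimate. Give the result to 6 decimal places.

9.794055

Leading term ∝ h^3; use weight 8 = 2^3.
8·9.7945817400 − 9.7982689323 = 68.5583849877
R = 68.5583849877/7 = 9.7940549982
Gap between inputs: 3.687e-03; correction applied: −0.0005267418.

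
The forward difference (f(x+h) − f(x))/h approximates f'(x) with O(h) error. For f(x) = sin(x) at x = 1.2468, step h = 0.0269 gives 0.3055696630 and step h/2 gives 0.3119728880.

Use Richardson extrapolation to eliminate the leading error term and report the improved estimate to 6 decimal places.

Method order is 1; weight 2^1 = 2.
Top: 2(0.3119728880) − (0.3055696630) = 0.3183761130
Denominator 2 − 1 = 1.
Extrapolated: 0.3183761130 / 1 = 0.3183761130
Gap between inputs: 6.403e-03; correction applied: +0.0064032250.

0.318376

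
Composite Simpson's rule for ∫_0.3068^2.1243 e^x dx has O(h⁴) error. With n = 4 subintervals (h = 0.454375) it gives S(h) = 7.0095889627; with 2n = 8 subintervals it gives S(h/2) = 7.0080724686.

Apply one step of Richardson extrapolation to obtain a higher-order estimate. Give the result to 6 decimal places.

The method has order 4: 2^4 = 16.
A(h/2) − A(h) = 7.0080724686 − 7.0095889627 = -0.0015164941
Correction (A(h/2) − A(h))/(16 − 1) = (-0.0015164941)/15 = -0.0001010996
R = A(h/2) + (A(h/2) − A(h))/15 = 7.0080724686 − 0.0001010996 = 7.0079713690
Shift from A(h/2): −0.0001010996.

7.007971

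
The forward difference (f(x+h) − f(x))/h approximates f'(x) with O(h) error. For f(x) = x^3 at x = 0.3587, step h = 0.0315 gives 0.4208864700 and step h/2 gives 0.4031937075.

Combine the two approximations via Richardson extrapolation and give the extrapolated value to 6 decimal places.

0.385501

Method order is 1; weight 2^1 = 2.
2*0.4031937075 = 0.8063874150; subtract 0.4208864700 → 0.3855009450
Denominator 2 − 1 = 1.
0.3855009450 ÷ 1 = 0.3855009450
Correction |R − A(h/2)| = 1.769e-02; gap |A(h/2) − A(h)| = 1.769e-02.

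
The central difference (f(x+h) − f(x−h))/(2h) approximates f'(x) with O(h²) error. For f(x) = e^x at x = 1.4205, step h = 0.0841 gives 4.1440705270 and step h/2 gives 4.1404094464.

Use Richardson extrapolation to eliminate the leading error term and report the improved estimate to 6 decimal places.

Method order is 2; weight 2^2 = 4.
4·4.1404094464 = 16.5616377856; 16.5616377856 − 4.1440705270 = 12.4175672586
Denominator 4 − 1 = 3.
(4·4.1404094464 − 4.1440705270)/(4 − 1) = 4.1391890862
Gap between inputs: 3.661e-03; correction applied: −0.0012203602.

4.139189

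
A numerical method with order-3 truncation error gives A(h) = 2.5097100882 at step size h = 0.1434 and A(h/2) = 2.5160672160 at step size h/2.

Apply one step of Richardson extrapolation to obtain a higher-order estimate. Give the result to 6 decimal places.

2.516975

Error is O(h^3); halving h shrinks it by 2^3 = 8.
Numerator 8 × A(h/2) − A(h) = 8 × 2.5160672160 − 2.5097100882 = 17.6188276398
Divide by 2^3 − 1 = 7.
So the Richardson estimate is 2.5169753771.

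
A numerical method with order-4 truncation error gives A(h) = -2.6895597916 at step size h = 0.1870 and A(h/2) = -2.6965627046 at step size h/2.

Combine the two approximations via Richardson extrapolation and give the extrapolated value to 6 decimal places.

r = 4: numerator weight 16, denominator 15.
16 × (-2.6965627046) − (-2.6895597916) = -40.4554434820
Denominator 16 − 1 = 15.
So the Richardson estimate is -2.6970295655.
Shift from A(h/2): −0.0004668609.

-2.697030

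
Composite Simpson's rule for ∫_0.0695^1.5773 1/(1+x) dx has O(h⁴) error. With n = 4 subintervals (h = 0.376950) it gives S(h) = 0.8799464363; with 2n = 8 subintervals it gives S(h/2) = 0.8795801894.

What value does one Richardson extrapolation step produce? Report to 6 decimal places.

0.879556

r = 4, so 2^r = 16.
Numerator 16 × A(h/2) − A(h) = 16 × 0.8795801894 − 0.8799464363 = 13.1933365941
Denominator 16 − 1 = 15.
(16 × 0.8795801894 − 0.8799464363)/(16 − 1) = 0.8795557729
Correction |R − A(h/2)| = 2.442e-05; gap |A(h/2) − A(h)| = 3.662e-04.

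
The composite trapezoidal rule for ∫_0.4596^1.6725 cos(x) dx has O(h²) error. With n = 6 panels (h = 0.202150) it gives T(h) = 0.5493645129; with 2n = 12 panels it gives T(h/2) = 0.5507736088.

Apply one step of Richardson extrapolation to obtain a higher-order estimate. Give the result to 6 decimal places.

Order 2 gives 2^r = 4 and 2^r − 1 = 3.
A(h/2) − A(h) = 0.5507736088 − 0.5493645129 = 0.0014090959
Divide by 2^2 − 1 = 3: 0.0014090959/3 = 0.0004696986
R = 0.5507736088 + 0.0004696986 = 0.5512433074

0.551243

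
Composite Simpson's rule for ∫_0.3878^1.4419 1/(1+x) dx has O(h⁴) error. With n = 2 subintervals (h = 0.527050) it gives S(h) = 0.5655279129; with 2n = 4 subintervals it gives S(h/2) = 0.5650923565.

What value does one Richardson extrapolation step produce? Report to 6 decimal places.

Error is O(h^4); halving h shrinks it by 2^4 = 16.
Numerator 16×A(h/2) − A(h) = 16×0.5650923565 − 0.5655279129 = 8.4759497911
8.4759497911 ÷ 15 = 0.5650633194
Shift from A(h/2): −0.0000290371.

0.565063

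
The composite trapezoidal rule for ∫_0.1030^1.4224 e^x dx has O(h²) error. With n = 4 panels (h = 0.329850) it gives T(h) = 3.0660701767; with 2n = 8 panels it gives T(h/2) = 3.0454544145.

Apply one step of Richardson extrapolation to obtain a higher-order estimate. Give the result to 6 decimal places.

3.038582

Method order is 2; weight 2^2 = 4.
4·3.0454544145 = 12.1818176580; 12.1818176580 − 3.0660701767 = 9.1157474813
Extrapolated: 9.1157474813 / 3 = 3.0385824938
Gap between inputs: 2.062e-02; correction applied: −0.0068719207.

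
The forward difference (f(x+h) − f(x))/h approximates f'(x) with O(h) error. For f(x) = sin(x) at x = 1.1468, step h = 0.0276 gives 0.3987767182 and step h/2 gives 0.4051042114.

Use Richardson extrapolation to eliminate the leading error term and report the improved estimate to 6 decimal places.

Order 1 gives 2^r = 2 and 2^r − 1 = 1.
Numerator 2×A(h/2) − A(h) = 2×0.4051042114 − 0.3987767182 = 0.4114317046
Extrapolated: 0.4114317046 / 1 = 0.4114317046

0.411432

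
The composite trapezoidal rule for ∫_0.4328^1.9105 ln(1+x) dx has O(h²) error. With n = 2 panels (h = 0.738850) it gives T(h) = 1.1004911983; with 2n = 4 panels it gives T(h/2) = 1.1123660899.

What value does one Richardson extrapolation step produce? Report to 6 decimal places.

1.116324

Order 2 gives 2^r = 4 and 2^r − 1 = 3.
4 × 1.1123660899 = 4.4494643596; subtract 1.1004911983 → 3.3489731613
R = 3.3489731613/3 = 1.1163243871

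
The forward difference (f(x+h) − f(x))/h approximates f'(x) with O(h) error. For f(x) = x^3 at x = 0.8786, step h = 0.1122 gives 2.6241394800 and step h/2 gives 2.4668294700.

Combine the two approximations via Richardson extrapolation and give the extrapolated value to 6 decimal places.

Error is O(h^1); halving h shrinks it by 2^1 = 2.
2 × 2.4668294700 − 2.6241394800 = 2.3095194600
2.3095194600 ÷ 1 = 2.3095194600

2.309519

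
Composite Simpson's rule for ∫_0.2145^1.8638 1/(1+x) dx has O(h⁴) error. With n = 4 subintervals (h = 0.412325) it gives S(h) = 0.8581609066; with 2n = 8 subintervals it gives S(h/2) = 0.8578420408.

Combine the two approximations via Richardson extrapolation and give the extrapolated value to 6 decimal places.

0.857821

Order 4 gives 2^r = 16 and 2^r − 1 = 15.
2^4·A(h/2) = 13.7254726528; minus A(h) gives 12.8673117462.
Denominator 16 − 1 = 15.
So the Richardson estimate is 0.8578207831.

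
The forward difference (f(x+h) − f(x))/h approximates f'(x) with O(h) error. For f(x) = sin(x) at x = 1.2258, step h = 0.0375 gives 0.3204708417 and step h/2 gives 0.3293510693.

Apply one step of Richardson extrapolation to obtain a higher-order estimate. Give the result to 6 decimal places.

0.338231

The method has order 1: 2^1 = 2.
Top: 2(0.3293510693) − (0.3204708417) = 0.3382312969
Denominator 2 − 1 = 1.
0.3382312969 ÷ 1 = 0.3382312969
Correction |R − A(h/2)| = 8.880e-03; gap |A(h/2) − A(h)| = 8.880e-03.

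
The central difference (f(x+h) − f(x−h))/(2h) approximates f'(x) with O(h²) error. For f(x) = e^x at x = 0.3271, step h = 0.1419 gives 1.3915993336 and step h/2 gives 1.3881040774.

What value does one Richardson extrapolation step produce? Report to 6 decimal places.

1.386939

With r = 2 the leading error scales as h^2, so the weight is 2^2 = 4.
Top: 4(1.3881040774) − (1.3915993336) = 4.1608169760
Divide by 2^2 − 1 = 3.
So the Richardson estimate is 1.3869389920.
Gap between inputs: 3.495e-03; correction applied: −0.0011650854.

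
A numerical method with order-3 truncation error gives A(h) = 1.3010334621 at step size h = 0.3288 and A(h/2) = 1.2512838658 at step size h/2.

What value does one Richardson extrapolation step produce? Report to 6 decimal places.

Leading term ∝ h^3; use weight 8 = 2^3.
Weighted: 10.0102709264 − 1.3010334621 = 8.7092374643
Divide by 2^3 − 1 = 7.
(8·1.2512838658 − 1.3010334621)/(8 − 1) = 1.2441767806

1.244177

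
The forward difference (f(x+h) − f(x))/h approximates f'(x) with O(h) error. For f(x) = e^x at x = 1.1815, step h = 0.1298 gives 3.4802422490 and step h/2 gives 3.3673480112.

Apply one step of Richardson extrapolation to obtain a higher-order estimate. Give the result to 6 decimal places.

r = 1: numerator weight 2, denominator 1.
2×3.3673480112 − 3.4802422490 = 3.2544537734
Divide by 2^1 − 1 = 1.
3.2544537734 ÷ 1 = 3.2544537734

3.254454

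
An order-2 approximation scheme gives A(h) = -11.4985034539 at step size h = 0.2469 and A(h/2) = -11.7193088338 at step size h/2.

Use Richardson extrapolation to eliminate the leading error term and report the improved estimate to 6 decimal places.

-11.792911

The method has order 2: 2^2 = 4.
2^2 × A(h/2) = -46.8772353352; minus A(h) gives -35.3787318813.
Divide by 2^2 − 1 = 3.
R = (-35.3787318813)/3 = -11.7929106271
Gap between inputs: 2.208e-01; correction applied: −0.0736017933.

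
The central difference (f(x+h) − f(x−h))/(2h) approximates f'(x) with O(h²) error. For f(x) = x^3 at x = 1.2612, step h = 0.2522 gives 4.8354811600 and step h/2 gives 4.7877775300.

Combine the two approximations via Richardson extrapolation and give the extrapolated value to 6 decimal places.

Order 2 gives 2^r = 4 and 2^r − 1 = 3.
A(h/2) − A(h) = 4.7877775300 − 4.8354811600 = -0.0477036300
Correction (A(h/2) − A(h))/(4 − 1) = (-0.0477036300)/3 = -0.0159012100
R = 4.7877775300 − 0.0159012100 = 4.7718763200

4.771876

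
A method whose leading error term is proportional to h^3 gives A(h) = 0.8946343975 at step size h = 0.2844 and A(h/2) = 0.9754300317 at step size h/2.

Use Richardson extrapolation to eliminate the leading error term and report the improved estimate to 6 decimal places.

0.986972

With r = 3 the leading error scales as h^3, so the weight is 2^3 = 8.
8*0.9754300317 = 7.8034402536; subtract 0.8946343975 → 6.9088058561
Extrapolated: 6.9088058561 / 7 = 0.9869722652
Shift from A(h/2): +0.0115422335.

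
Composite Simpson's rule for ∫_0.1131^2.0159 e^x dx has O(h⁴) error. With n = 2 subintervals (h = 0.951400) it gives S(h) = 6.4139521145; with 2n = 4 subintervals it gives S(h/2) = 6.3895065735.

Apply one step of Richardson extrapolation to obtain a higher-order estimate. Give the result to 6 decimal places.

r = 4: numerator weight 16, denominator 15.
16 × 6.3895065735 = 102.2321051760; 102.2321051760 − 6.4139521145 = 95.8181530615
R = 95.8181530615/15 = 6.3878768708
Shift from A(h/2): −0.0016297027.

6.387877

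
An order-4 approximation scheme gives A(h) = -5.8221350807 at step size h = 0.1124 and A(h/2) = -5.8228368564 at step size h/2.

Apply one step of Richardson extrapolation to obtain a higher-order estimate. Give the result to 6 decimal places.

With r = 4 the leading error scales as h^4, so the weight is 2^4 = 16.
2^4 × A(h/2) = -93.1653897024; minus A(h) gives -87.3432546217.
(-87.3432546217) ÷ 15 = -5.8228836414
Gap between inputs: 7.018e-04; correction applied: −0.0000467850.

-5.822884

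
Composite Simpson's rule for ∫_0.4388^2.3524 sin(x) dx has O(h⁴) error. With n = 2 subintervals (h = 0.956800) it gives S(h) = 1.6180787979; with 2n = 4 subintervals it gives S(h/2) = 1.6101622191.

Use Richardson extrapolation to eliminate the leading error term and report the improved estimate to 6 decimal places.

Method order is 4; weight 2^4 = 16.
Top: 16(1.6101622191) − (1.6180787979) = 24.1445167077
Extrapolated: 24.1445167077 / 15 = 1.6096344472

1.609634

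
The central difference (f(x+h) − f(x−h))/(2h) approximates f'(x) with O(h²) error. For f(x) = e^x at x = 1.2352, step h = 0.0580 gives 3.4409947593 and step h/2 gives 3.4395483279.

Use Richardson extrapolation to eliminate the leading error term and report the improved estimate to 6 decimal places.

r = 2, so 2^r = 4.
4·3.4395483279 − 3.4409947593 = 10.3171985523
(4·3.4395483279 − 3.4409947593)/(4 − 1) = 3.4390661841
Shift from A(h/2): −0.0004821438.

3.439066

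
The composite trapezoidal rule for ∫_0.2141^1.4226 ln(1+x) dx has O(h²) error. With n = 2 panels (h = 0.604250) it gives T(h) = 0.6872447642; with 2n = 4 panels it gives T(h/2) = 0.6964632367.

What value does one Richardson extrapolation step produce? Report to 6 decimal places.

Error is O(h^2); halving h shrinks it by 2^2 = 4.
Numerator 4×A(h/2) − A(h) = 4×0.6964632367 − 0.6872447642 = 2.0986081826
Divide by 2^2 − 1 = 3.
R = 2.0986081826/3 = 0.6995360609

0.699536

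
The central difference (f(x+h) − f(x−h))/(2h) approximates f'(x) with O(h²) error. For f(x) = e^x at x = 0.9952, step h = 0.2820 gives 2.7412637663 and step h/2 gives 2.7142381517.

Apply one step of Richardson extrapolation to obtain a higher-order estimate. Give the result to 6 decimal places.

2.705230

r = 2, so 2^r = 4.
4·2.7142381517 − 2.7412637663 = 8.1156888405
Denominator 4 − 1 = 3.
R = 8.1156888405/3 = 2.7052296135
Correction |R − A(h/2)| = 9.009e-03; gap |A(h/2) − A(h)| = 2.703e-02.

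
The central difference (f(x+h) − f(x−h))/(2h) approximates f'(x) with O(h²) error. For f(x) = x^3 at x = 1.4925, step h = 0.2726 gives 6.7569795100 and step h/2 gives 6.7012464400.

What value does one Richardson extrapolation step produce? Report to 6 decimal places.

6.682669

Leading term ∝ h^2; use weight 4 = 2^2.
4*6.7012464400 = 26.8049857600; 26.8049857600 − 6.7569795100 = 20.0480062500
(4*6.7012464400 − 6.7569795100)/(4 − 1) = 6.6826687500
Correction |R − A(h/2)| = 1.858e-02; gap |A(h/2) − A(h)| = 5.573e-02.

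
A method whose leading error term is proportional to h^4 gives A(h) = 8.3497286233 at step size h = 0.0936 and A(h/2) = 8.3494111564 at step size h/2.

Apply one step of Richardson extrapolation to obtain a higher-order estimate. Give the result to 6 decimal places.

8.349390

Leading term ∝ h^4; use weight 16 = 2^4.
Difference of the inputs: 8.3494111564 − 8.3497286233 = -0.0003174669
Divide by 2^4 − 1 = 15: (-0.0003174669)/15 = -0.0000211645
R = A(h/2) + (A(h/2) − A(h))/15 = 8.3494111564 − 0.0000211645 = 8.3493899919
Gap between inputs: 3.175e-04; correction applied: −0.0000211645.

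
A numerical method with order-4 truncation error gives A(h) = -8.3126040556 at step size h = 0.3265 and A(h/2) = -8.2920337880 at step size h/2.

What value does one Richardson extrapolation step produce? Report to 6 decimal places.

The method has order 4: 2^4 = 16.
16 × (-8.2920337880) − (-8.3126040556) = -124.3599365524
Denominator 16 − 1 = 15.
(-124.3599365524) ÷ 15 = -8.2906624368

-8.290662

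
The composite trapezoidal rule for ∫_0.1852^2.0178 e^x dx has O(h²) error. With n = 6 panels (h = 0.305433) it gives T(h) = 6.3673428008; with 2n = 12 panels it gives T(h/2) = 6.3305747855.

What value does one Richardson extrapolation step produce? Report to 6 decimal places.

6.318319

r = 2: numerator weight 4, denominator 3.
Difference of the inputs: 6.3305747855 − 6.3673428008 = -0.0367680153
Divide by 2^2 − 1 = 3: (-0.0367680153)/3 = -0.0122560051
R = 6.3305747855 − 0.0122560051 = 6.3183187804
Shift from A(h/2): −0.0122560051.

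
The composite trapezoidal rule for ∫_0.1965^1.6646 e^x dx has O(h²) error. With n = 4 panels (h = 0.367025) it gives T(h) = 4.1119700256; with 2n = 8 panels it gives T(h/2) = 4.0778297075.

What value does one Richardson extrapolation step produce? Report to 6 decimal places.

4.066450

r = 2: numerator weight 4, denominator 3.
Numerator 4*A(h/2) − A(h) = 4*4.0778297075 − 4.1119700256 = 12.1993488044
Divide by 2^2 − 1 = 3.
So the Richardson estimate is 4.0664496015.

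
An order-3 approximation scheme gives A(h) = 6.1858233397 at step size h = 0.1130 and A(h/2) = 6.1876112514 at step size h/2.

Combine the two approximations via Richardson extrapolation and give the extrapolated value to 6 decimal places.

r = 3: numerator weight 8, denominator 7.
8×6.1876112514 − 6.1858233397 = 43.3150666715
43.3150666715 ÷ 7 = 6.1878666674

6.187867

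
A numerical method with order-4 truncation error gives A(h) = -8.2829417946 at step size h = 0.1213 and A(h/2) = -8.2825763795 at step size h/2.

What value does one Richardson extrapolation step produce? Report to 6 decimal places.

The method has order 4: 2^4 = 16.
2^4*A(h/2) = -132.5212220720; minus A(h) gives -124.2382802774.
Denominator 16 − 1 = 15.
Result: -8.2825520185

-8.282552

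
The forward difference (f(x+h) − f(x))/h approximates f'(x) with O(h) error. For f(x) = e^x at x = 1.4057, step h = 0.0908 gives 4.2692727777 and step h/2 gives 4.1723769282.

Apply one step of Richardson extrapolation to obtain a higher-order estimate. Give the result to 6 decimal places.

Leading term ∝ h^1; use weight 2 = 2^1.
Numerator 2*A(h/2) − A(h) = 2*4.1723769282 − 4.2692727777 = 4.0754810787
Denominator 2 − 1 = 1.
4.0754810787 ÷ 1 = 4.0754810787

4.075481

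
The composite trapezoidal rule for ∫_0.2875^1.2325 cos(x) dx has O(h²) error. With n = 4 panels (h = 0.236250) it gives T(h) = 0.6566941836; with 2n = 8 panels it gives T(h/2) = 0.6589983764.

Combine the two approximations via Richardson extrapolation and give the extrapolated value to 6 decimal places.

0.659766

r = 2, so 2^r = 4.
Top: 4(0.6589983764) − (0.6566941836) = 1.9792993220
(4×0.6589983764 − 0.6566941836)/(4 − 1) = 0.6597664407
Gap between inputs: 2.304e-03; correction applied: +0.0007680643.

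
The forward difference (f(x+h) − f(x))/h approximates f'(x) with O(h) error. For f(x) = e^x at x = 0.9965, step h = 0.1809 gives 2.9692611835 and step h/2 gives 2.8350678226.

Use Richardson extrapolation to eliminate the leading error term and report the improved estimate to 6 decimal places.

2.700874

Error is O(h^1); halving h shrinks it by 2^1 = 2.
Weighted: 5.6701356452 − 2.9692611835 = 2.7008744617
Divide by 2^1 − 1 = 1.
Extrapolated: 2.7008744617 / 1 = 2.7008744617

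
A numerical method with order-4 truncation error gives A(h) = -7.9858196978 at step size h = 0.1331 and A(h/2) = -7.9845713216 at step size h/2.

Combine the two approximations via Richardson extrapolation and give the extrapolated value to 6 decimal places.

-7.984488

r = 4: numerator weight 16, denominator 15.
Weighted: (-127.7531411456) − (-7.9858196978) = -119.7673214478
Extrapolated: (-119.7673214478) / 15 = -7.9844880965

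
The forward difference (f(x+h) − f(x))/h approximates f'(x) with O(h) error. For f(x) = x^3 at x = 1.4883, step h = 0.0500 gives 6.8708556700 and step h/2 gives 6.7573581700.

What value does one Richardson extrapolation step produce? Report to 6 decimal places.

Order 1 gives 2^r = 2 and 2^r − 1 = 1.
Difference of the inputs: 6.7573581700 − 6.8708556700 = -0.1134975000
Correction (A(h/2) − A(h))/(2 − 1) = (-0.1134975000)/1 = -0.1134975000
R = 6.7573581700 − 0.1134975000 = 6.6438606700
Shift from A(h/2): −0.1134975000.

6.643861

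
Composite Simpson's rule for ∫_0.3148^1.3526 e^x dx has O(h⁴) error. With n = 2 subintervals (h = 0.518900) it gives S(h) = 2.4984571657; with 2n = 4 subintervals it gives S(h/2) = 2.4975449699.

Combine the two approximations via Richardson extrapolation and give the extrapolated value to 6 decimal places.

2.497484

With r = 4 the leading error scales as h^4, so the weight is 2^4 = 16.
Weighted: 39.9607195184 − 2.4984571657 = 37.4622623527
Divide by 2^4 − 1 = 15.
Result: 2.4974841568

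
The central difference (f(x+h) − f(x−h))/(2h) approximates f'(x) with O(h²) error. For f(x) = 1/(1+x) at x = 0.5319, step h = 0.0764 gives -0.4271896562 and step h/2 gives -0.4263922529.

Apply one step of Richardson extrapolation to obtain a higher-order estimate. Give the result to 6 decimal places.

-0.426126

Method order is 2; weight 2^2 = 4.
4*(-0.4263922529) = -1.7055690116; (-1.7055690116) − (-0.4271896562) = -1.2783793554
Denominator 4 − 1 = 3.
(4*(-0.4263922529) − (-0.4271896562))/(4 − 1) = -0.4261264518
Gap between inputs: 7.974e-04; correction applied: +0.0002658011.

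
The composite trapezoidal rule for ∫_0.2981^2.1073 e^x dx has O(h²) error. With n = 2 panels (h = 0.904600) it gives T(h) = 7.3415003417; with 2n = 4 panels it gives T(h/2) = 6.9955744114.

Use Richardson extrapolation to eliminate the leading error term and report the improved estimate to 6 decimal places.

6.880266

With r = 2 the leading error scales as h^2, so the weight is 2^2 = 4.
4×6.9955744114 = 27.9822976456; 27.9822976456 − 7.3415003417 = 20.6407973039
R = 20.6407973039/3 = 6.8802657680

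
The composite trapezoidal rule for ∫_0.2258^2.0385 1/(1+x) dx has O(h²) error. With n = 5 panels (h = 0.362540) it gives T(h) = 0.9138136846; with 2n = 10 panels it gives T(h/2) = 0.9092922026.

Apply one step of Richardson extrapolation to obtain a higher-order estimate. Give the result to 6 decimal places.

The method has order 2: 2^2 = 4.
Top: 4(0.9092922026) − (0.9138136846) = 2.7233551258
(4 × 0.9092922026 − 0.9138136846)/(4 − 1) = 0.9077850419

0.907785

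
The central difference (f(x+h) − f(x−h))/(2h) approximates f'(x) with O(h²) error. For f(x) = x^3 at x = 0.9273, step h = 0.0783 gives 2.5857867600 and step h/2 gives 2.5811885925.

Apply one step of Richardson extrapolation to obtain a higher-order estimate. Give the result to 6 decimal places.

2.579656

The method has order 2: 2^2 = 4.
2^2*A(h/2) = 10.3247543700; minus A(h) gives 7.7389676100.
R = 7.7389676100/3 = 2.5796558700
Correction |R − A(h/2)| = 1.533e-03; gap |A(h/2) − A(h)| = 4.598e-03.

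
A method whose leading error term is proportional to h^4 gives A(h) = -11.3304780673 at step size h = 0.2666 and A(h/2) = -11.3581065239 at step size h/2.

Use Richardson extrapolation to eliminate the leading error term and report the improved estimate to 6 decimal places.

-11.359948

Leading term ∝ h^4; use weight 16 = 2^4.
2^4·A(h/2) = -181.7297043824; minus A(h) gives -170.3992263151.
(-170.3992263151) ÷ 15 = -11.3599484210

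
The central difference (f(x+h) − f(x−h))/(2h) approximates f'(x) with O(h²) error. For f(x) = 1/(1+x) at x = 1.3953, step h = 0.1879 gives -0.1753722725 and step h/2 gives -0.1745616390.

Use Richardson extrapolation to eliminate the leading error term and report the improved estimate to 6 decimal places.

The method has order 2: 2^2 = 4.
Top: 4(-0.1745616390) − (-0.1753722725) = -0.5228742835
Denominator 4 − 1 = 3.
R = (-0.5228742835)/3 = -0.1742914278
Shift from A(h/2): +0.0002702112.

-0.174291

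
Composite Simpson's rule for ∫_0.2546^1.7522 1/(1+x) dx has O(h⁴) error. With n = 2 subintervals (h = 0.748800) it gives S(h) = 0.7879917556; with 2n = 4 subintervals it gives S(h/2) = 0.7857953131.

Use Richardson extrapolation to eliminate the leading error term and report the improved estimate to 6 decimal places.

0.785649

r = 4, so 2^r = 16.
16·0.7857953131 = 12.5727250096; 12.5727250096 − 0.7879917556 = 11.7847332540
Extrapolated: 11.7847332540 / 15 = 0.7856488836
Correction |R − A(h/2)| = 1.464e-04; gap |A(h/2) − A(h)| = 2.196e-03.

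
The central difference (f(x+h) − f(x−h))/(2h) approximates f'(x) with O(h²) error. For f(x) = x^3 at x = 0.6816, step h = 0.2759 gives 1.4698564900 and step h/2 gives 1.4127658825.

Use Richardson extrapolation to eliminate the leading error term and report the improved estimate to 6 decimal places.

1.393736

r = 2: numerator weight 4, denominator 3.
A(h/2) − A(h) = 1.4127658825 − 1.4698564900 = -0.0570906075
Divide by 2^2 − 1 = 3: (-0.0570906075)/3 = -0.0190302025
R = 1.4127658825 − 0.0190302025 = 1.3937356800
Correction |R − A(h/2)| = 1.903e-02; gap |A(h/2) − A(h)| = 5.709e-02.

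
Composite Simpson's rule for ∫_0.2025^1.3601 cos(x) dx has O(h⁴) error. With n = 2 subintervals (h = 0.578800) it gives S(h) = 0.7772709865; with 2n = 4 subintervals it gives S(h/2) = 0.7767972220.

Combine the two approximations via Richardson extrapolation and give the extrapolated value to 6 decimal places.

The method has order 4: 2^4 = 16.
16×0.7767972220 − 0.7772709865 = 11.6514845655
R = 11.6514845655/15 = 0.7767656377
Shift from A(h/2): −0.0000315843.

0.776766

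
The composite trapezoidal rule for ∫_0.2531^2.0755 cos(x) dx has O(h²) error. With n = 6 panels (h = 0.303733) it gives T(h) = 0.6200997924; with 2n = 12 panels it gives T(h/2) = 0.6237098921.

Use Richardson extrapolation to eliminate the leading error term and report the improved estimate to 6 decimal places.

Method order is 2; weight 2^2 = 4.
Top: 4(0.6237098921) − (0.6200997924) = 1.8747397760
Divide by 2^2 − 1 = 3.
Result: 0.6249132587
Correction |R − A(h/2)| = 1.203e-03; gap |A(h/2) − A(h)| = 3.610e-03.

0.624913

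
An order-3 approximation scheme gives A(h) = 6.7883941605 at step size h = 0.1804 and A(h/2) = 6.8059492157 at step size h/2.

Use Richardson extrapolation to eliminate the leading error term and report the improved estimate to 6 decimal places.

6.808457

r = 3: numerator weight 8, denominator 7.
8×6.8059492157 − 6.7883941605 = 47.6591995651
Divide by 2^3 − 1 = 7.
47.6591995651 ÷ 7 = 6.8084570807
Gap between inputs: 1.756e-02; correction applied: +0.0025078650.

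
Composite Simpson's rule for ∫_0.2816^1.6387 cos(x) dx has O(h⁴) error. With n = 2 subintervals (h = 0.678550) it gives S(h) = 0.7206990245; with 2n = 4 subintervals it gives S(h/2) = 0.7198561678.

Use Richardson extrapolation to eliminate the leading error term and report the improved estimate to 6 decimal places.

Error is O(h^4); halving h shrinks it by 2^4 = 16.
16·0.7198561678 = 11.5176986848; 11.5176986848 − 0.7206990245 = 10.7969996603
(16·0.7198561678 − 0.7206990245)/(16 − 1) = 0.7197999774

0.719800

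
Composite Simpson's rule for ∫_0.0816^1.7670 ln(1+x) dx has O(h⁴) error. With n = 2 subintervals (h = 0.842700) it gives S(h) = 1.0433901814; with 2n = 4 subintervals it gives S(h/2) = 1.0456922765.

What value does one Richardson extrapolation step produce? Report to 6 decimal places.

1.045846

Error is O(h^4); halving h shrinks it by 2^4 = 16.
16*1.0456922765 − 1.0433901814 = 15.6876862426
Extrapolated: 15.6876862426 / 15 = 1.0458457495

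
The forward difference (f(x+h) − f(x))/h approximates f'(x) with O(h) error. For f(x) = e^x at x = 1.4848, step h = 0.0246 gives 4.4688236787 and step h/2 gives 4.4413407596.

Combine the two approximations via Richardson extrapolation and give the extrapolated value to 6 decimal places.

4.413858

Error is O(h^1); halving h shrinks it by 2^1 = 2.
Numerator 2 × A(h/2) − A(h) = 2 × 4.4413407596 − 4.4688236787 = 4.4138578405
Denominator 2 − 1 = 1.
So the Richardson estimate is 4.4138578405.
Correction |R − A(h/2)| = 2.748e-02; gap |A(h/2) − A(h)| = 2.748e-02.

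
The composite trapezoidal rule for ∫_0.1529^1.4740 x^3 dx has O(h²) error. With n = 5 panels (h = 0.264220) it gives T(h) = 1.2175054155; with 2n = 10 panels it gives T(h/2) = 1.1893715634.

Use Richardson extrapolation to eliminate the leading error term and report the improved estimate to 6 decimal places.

1.179994

r = 2: numerator weight 4, denominator 3.
4 × 1.1893715634 − 1.2175054155 = 3.5399808381
Extrapolated: 3.5399808381 / 3 = 1.1799936127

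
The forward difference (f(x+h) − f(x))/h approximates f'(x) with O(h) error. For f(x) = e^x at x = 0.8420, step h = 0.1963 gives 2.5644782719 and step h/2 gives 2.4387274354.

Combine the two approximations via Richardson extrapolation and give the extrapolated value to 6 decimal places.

2.312977

r = 1, so 2^r = 2.
Numerator 2 × A(h/2) − A(h) = 2 × 2.4387274354 − 2.5644782719 = 2.3129765989
Divide by 2^1 − 1 = 1.
2.3129765989 ÷ 1 = 2.3129765989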